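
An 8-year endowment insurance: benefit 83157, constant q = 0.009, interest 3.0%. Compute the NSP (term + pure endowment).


Term component = 5098.2223
Pure endowment = 8_p_x * v^8 * benefit = 0.930228 * 0.789409 * 83157 = 61064.7033
NSP = 66162.9256


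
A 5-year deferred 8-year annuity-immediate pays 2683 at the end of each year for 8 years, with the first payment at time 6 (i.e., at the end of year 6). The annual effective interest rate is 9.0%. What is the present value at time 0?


PV at time 5 of the 8-year annuity-immediate:
a_n = 2683 * (1-(1+0.09)^(-8))/0.09 = 14849.9197
Discount back 5 years to time 0:
PV = 14849.9197 * (1+0.09)^(-5)
= 14849.9197 * 0.649931
= 9651.4289


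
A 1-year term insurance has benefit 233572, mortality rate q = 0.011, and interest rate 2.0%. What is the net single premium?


NSP = benefit * q * v
v = 1/(1+i) = 0.980392
NSP = 233572 * 0.011 * 0.980392
= 2518.9137


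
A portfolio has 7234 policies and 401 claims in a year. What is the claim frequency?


frequency = claims / policies
= 401 / 7234
= 0.0554


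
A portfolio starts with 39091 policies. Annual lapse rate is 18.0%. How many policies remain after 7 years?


remaining = initial * (1 - lapse)^years
= 39091 * (1 - 0.18)^7
= 39091 * 0.249285
= 9744.8183


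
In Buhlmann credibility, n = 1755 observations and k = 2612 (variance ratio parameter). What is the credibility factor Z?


Z = n / (n + k)
= 1755 / (1755 + 2612)
= 1755 / 4367
= 0.4019


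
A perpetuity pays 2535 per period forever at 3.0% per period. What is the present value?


PV = PMT / i
= 2535 / 0.03
= 84500.0


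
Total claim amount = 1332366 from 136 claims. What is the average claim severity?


severity = total / number
= 1332366 / 136
= 9796.8088


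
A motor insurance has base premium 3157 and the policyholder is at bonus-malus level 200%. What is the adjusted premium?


adjusted = base * BM_level / 100
= 3157 * 200 / 100
= 3157 * 2.0
= 6314.0


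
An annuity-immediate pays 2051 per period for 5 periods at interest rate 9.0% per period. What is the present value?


PV = PMT * (1 - (1+i)^(-n)) / i
= 2051 * (1 - (1+0.09)^(-5)) / 0.09
= 2051 * (1 - 0.649931) / 0.09
= 2051 * 3.889651
= 7977.6747


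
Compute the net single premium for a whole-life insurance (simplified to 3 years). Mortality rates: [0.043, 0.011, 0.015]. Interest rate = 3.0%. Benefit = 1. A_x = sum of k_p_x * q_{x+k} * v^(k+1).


v = 0.970874
Year 0: k_p_x=1.0, q=0.043, term=0.041748
Year 1: k_p_x=0.957, q=0.011, term=0.009923
Year 2: k_p_x=0.946473, q=0.015, term=0.012992
A_x = 0.0647


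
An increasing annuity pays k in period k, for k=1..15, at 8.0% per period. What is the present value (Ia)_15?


(Ia)_n = sum_{k=1}^{n} k * v^k, v = 1/(1+i)
v = 0.925926
Sum computed term by term:
(Ia)_15 = 56.4451


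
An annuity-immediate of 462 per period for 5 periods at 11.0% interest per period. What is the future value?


FV = PMT * ((1+i)^n - 1) / i
= 462 * ((1.11)^5 - 1) / 0.11
= 462 * (1.685058 - 1) / 0.11
= 2877.2443


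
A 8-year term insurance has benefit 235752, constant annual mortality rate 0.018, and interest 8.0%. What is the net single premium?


NSP = benefit * sum_{k=0}^{n-1} k_p_x * q * v^(k+1)
With constant q=0.018, v=0.925926
Sum = 0.097861
NSP = 235752 * 0.097861
= 23071.0248


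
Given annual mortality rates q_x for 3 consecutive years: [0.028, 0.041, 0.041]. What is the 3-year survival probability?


p_k = 1 - q_k for each year
Survival = product of (1 - q_k)
= 0.972 * 0.959 * 0.959
= 0.8939


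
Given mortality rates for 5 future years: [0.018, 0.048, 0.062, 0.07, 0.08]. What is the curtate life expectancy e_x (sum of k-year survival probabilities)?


e_x = sum_{k=1}^{n} k_p_x
k_p_x values:
  1_p_x = 0.982
  2_p_x = 0.934864
  3_p_x = 0.876902
  4_p_x = 0.815519
  5_p_x = 0.750278
e_x = 4.3596


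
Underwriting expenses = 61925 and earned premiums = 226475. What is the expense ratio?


Expense ratio = expenses / premiums
= 61925 / 226475
= 0.2734


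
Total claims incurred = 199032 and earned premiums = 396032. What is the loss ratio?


Loss ratio = claims / premiums
= 199032 / 396032
= 0.5026


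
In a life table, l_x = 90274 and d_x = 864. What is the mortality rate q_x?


q_x = d_x / l_x
= 864 / 90274
= 0.0096


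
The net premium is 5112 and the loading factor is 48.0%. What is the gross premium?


Gross = net * (1 + loading)
= 5112 * (1 + 0.48)
= 5112 * 1.48
= 7565.76


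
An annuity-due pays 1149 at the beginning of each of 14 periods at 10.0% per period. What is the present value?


PV_due = PMT * (1-(1+i)^(-n))/i * (1+i)
PV_immediate = 8464.3239
PV_due = 8464.3239 * 1.1
= 9310.7563


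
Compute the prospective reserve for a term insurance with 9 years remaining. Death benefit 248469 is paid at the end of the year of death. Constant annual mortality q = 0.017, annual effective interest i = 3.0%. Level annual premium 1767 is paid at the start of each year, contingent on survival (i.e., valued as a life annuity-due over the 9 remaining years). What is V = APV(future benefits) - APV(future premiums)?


v = 1/(1+i) = 0.970874
APV(future benefits) per unit = sum_{k=0}^{8} k_p_x * q * v^(k+1) = 0.124129
APV(future benefits) = 248469 * 0.124129 = 30842.156
Life annuity-due factor ä_{x:9} = sum_{k=0}^{8} k_p_x * v^k = 7.520744
APV(future premiums) = 1767 * 7.520744 = 13289.1551
V = 30842.156 - 13289.1551
= 17553.0009


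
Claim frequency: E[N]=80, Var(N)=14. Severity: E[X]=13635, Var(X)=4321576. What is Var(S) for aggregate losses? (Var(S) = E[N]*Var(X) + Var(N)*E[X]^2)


Var(S) = E[N]*Var(X) + Var(N)*E[X]^2
= 80*4321576 + 14*13635^2
= 345726080 + 2602785150
= 2.9485e+09


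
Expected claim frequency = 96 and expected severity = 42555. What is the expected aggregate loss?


E[S] = E[N] * E[X]
= 96 * 42555
= 4.0853e+06


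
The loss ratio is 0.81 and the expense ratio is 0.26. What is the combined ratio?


Combined ratio = loss ratio + expense ratio
= 0.81 + 0.26
= 1.07


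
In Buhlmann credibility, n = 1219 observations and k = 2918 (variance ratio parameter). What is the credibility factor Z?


Z = n / (n + k)
= 1219 / (1219 + 2918)
= 1219 / 4137
= 0.2947


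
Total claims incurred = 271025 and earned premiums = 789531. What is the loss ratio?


Loss ratio = claims / premiums
= 271025 / 789531
= 0.3433


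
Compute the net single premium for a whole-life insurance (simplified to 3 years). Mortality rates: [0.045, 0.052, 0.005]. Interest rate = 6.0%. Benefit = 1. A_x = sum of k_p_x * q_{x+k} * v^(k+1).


v = 0.943396
Year 0: k_p_x=1.0, q=0.045, term=0.042453
Year 1: k_p_x=0.955, q=0.052, term=0.044197
Year 2: k_p_x=0.90534, q=0.005, term=0.003801
A_x = 0.0905


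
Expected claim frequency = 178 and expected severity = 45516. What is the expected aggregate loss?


E[S] = E[N] * E[X]
= 178 * 45516
= 8.1018e+06


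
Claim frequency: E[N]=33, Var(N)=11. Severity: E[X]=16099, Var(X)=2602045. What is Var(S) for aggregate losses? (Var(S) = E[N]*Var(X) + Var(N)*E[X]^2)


Var(S) = E[N]*Var(X) + Var(N)*E[X]^2
= 33*2602045 + 11*16099^2
= 85867485 + 2850955811
= 2.9368e+09


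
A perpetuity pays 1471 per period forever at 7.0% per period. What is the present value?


PV = PMT / i
= 1471 / 0.07
= 21014.2857


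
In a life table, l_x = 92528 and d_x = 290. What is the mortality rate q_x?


q_x = d_x / l_x
= 290 / 92528
= 0.0031


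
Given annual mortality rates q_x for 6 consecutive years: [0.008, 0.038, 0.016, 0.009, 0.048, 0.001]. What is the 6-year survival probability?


p_k = 1 - q_k for each year
Survival = product of (1 - q_k)
= 0.992 * 0.962 * 0.984 * 0.991 * 0.952 * 0.999
= 0.885


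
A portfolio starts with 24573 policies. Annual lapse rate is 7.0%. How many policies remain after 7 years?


remaining = initial * (1 - lapse)^years
= 24573 * (1 - 0.07)^7
= 24573 * 0.601701
= 14785.5955


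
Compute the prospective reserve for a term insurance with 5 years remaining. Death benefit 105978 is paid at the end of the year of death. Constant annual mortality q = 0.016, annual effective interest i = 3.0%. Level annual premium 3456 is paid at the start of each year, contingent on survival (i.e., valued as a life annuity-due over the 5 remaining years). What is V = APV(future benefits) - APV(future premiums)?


v = 1/(1+i) = 0.970874
APV(future benefits) per unit = sum_{k=0}^{4} k_p_x * q * v^(k+1) = 0.071035
APV(future benefits) = 105978 * 0.071035 = 7528.1865
Life annuity-due factor ä_{x:5} = sum_{k=0}^{4} k_p_x * v^k = 4.572902
APV(future premiums) = 3456 * 4.572902 = 15803.9493
V = 7528.1865 - 15803.9493
= -8275.7627


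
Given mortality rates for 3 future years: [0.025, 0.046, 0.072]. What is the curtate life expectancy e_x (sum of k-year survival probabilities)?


e_x = sum_{k=1}^{n} k_p_x
k_p_x values:
  1_p_x = 0.975
  2_p_x = 0.93015
  3_p_x = 0.863179
e_x = 2.7683


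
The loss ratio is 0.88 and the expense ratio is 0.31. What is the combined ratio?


Combined ratio = loss ratio + expense ratio
= 0.88 + 0.31
= 1.19


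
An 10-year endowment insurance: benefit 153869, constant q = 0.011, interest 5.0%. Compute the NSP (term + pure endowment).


Term component = 12496.375
Pure endowment = 10_p_x * v^10 * benefit = 0.895288 * 0.613913 * 153869 = 84570.9203
NSP = 97067.2953


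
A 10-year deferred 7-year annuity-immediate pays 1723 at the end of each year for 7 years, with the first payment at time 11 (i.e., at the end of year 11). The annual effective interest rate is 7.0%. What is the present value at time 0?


PV at time 10 of the 7-year annuity-immediate:
a_n = 1723 * (1-(1+0.07)^(-7))/0.07 = 9285.7456
Discount back 10 years to time 0:
PV = 9285.7456 * (1+0.07)^(-10)
= 9285.7456 * 0.508349
= 4720.4022


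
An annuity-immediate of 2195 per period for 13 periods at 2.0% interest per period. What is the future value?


FV = PMT * ((1+i)^n - 1) / i
= 2195 * ((1.02)^13 - 1) / 0.02
= 2195 * (1.293607 - 1) / 0.02
= 32223.3277


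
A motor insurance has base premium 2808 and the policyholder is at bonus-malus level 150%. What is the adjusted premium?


adjusted = base * BM_level / 100
= 2808 * 150 / 100
= 2808 * 1.5
= 4212.0


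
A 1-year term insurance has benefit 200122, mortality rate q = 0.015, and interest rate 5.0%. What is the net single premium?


NSP = benefit * q * v
v = 1/(1+i) = 0.952381
NSP = 200122 * 0.015 * 0.952381
= 2858.8857


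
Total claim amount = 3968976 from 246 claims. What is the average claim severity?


severity = total / number
= 3968976 / 246
= 16134.0488


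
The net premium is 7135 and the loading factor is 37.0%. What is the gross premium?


Gross = net * (1 + loading)
= 7135 * (1 + 0.37)
= 7135 * 1.37
= 9774.95


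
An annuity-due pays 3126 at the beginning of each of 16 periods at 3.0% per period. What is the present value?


PV_due = PMT * (1-(1+i)^(-n))/i * (1+i)
PV_immediate = 39266.0049
PV_due = 39266.0049 * 1.03
= 40443.9851


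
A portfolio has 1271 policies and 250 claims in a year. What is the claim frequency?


frequency = claims / policies
= 250 / 1271
= 0.1967


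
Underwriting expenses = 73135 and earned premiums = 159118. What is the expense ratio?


Expense ratio = expenses / premiums
= 73135 / 159118
= 0.4596


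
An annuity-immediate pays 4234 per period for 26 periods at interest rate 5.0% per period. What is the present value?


PV = PMT * (1 - (1+i)^(-n)) / i
= 4234 * (1 - (1+0.05)^(-26)) / 0.05
= 4234 * (1 - 0.281241) / 0.05
= 4234 * 14.375185
= 60864.5346


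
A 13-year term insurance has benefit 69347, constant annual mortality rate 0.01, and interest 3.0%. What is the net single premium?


NSP = benefit * sum_{k=0}^{n-1} k_p_x * q * v^(k+1)
With constant q=0.01, v=0.970874
Sum = 0.100613
NSP = 69347 * 0.100613
= 6977.1904


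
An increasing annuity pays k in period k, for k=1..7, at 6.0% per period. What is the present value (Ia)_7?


(Ia)_n = sum_{k=1}^{n} k * v^k, v = 1/(1+i)
v = 0.943396
Sum computed term by term:
(Ia)_7 = 21.0321


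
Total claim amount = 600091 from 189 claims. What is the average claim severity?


severity = total / number
= 600091 / 189
= 3175.0847


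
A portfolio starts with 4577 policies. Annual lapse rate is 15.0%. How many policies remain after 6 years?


remaining = initial * (1 - lapse)^years
= 4577 * (1 - 0.15)^6
= 4577 * 0.37715
= 1726.2133


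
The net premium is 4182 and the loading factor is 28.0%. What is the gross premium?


Gross = net * (1 + loading)
= 4182 * (1 + 0.28)
= 4182 * 1.28
= 5352.96


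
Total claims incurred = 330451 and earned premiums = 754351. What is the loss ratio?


Loss ratio = claims / premiums
= 330451 / 754351
= 0.4381


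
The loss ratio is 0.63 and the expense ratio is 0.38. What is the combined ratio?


Combined ratio = loss ratio + expense ratio
= 0.63 + 0.38
= 1.01


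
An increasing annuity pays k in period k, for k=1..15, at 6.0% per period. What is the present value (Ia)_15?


(Ia)_n = sum_{k=1}^{n} k * v^k, v = 1/(1+i)
v = 0.943396
Sum computed term by term:
(Ia)_15 = 67.2668


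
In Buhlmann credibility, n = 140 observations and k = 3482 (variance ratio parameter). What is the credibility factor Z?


Z = n / (n + k)
= 140 / (140 + 3482)
= 140 / 3622
= 0.0387


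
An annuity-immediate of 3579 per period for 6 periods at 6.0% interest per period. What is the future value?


FV = PMT * ((1+i)^n - 1) / i
= 3579 * ((1.06)^6 - 1) / 0.06
= 3579 * (1.418519 - 1) / 0.06
= 24964.665


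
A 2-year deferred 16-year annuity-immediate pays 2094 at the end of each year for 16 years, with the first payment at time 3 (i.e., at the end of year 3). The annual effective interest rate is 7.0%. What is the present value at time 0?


PV at time 2 of the 16-year annuity-immediate:
a_n = 2094 * (1-(1+0.07)^(-16))/0.07 = 19781.2822
Discount back 2 years to time 0:
PV = 19781.2822 * (1+0.07)^(-2)
= 19781.2822 * 0.873439
= 17277.7379


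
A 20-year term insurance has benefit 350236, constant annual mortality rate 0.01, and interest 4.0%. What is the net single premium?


NSP = benefit * sum_{k=0}^{n-1} k_p_x * q * v^(k+1)
With constant q=0.01, v=0.961538
Sum = 0.125344
NSP = 350236 * 0.125344
= 43899.8376


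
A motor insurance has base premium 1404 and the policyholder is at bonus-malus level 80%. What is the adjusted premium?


adjusted = base * BM_level / 100
= 1404 * 80 / 100
= 1404 * 0.8
= 1123.2


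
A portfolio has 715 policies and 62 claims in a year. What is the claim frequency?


frequency = claims / policies
= 62 / 715
= 0.0867


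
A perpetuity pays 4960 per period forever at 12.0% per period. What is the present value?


PV = PMT / i
= 4960 / 0.12
= 41333.3333


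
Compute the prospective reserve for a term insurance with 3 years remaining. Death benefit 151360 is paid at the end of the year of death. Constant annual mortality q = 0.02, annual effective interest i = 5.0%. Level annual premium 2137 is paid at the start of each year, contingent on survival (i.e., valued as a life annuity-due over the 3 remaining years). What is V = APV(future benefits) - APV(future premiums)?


v = 1/(1+i) = 0.952381
APV(future benefits) per unit = sum_{k=0}^{2} k_p_x * q * v^(k+1) = 0.053418
APV(future benefits) = 151360 * 0.053418 = 8085.3469
Life annuity-due factor ä_{x:3} = sum_{k=0}^{2} k_p_x * v^k = 2.804444
APV(future premiums) = 2137 * 2.804444 = 5993.0978
V = 8085.3469 - 5993.0978
= 2092.2491


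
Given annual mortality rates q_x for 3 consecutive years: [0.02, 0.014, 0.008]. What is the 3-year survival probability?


p_k = 1 - q_k for each year
Survival = product of (1 - q_k)
= 0.98 * 0.986 * 0.992
= 0.9585


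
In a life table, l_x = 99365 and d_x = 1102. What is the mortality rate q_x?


q_x = d_x / l_x
= 1102 / 99365
= 0.0111


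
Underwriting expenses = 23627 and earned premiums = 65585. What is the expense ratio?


Expense ratio = expenses / premiums
= 23627 / 65585
= 0.3603


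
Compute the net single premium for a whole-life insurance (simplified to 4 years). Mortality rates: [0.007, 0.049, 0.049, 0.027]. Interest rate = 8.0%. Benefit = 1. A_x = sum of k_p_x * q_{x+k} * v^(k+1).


v = 0.925926
Year 0: k_p_x=1.0, q=0.007, term=0.006481
Year 1: k_p_x=0.993, q=0.049, term=0.041716
Year 2: k_p_x=0.944343, q=0.049, term=0.036733
Year 3: k_p_x=0.89807, q=0.027, term=0.017823
A_x = 0.1028


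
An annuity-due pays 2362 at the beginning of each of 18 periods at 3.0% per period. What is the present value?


PV_due = PMT * (1-(1+i)^(-n))/i * (1+i)
PV_immediate = 32485.7979
PV_due = 32485.7979 * 1.03
= 33460.3718


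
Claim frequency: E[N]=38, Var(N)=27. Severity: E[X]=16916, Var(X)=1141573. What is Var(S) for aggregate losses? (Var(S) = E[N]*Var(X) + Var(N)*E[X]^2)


Var(S) = E[N]*Var(X) + Var(N)*E[X]^2
= 38*1141573 + 27*16916^2
= 43379774 + 7726078512
= 7.7695e+09


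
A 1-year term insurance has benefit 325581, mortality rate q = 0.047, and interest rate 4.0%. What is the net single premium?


NSP = benefit * q * v
v = 1/(1+i) = 0.961538
NSP = 325581 * 0.047 * 0.961538
= 14713.7567


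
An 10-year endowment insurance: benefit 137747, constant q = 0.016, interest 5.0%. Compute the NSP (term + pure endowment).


Term component = 15946.3958
Pure endowment = 10_p_x * v^10 * benefit = 0.851042 * 0.613913 * 137747 = 71968.1175
NSP = 87914.5132


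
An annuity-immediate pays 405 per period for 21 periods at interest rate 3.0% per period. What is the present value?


PV = PMT * (1 - (1+i)^(-n)) / i
= 405 * (1 - (1+0.03)^(-21)) / 0.03
= 405 * (1 - 0.537549) / 0.03
= 405 * 15.415024
= 6243.0848


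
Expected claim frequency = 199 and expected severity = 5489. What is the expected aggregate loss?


E[S] = E[N] * E[X]
= 199 * 5489
= 1.0923e+06


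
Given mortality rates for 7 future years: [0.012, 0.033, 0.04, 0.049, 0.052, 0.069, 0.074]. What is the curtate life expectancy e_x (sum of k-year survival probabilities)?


e_x = sum_{k=1}^{n} k_p_x
k_p_x values:
  1_p_x = 0.988
  2_p_x = 0.955396
  3_p_x = 0.91718
  4_p_x = 0.872238
  5_p_x = 0.826882
  6_p_x = 0.769827
  7_p_x = 0.71286
e_x = 6.0424


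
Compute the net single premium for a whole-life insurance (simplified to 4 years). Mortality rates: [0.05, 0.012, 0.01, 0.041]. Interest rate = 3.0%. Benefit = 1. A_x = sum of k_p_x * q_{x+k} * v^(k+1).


v = 0.970874
Year 0: k_p_x=1.0, q=0.05, term=0.048544
Year 1: k_p_x=0.95, q=0.012, term=0.010746
Year 2: k_p_x=0.9386, q=0.01, term=0.00859
Year 3: k_p_x=0.929214, q=0.041, term=0.033849
A_x = 0.1017


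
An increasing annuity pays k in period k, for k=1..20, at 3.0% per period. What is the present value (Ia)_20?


(Ia)_n = sum_{k=1}^{n} k * v^k, v = 1/(1+i)
v = 0.970874
Sum computed term by term:
(Ia)_20 = 141.6761


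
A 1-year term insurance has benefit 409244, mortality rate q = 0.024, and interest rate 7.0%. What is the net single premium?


NSP = benefit * q * v
v = 1/(1+i) = 0.934579
NSP = 409244 * 0.024 * 0.934579
= 9179.3047


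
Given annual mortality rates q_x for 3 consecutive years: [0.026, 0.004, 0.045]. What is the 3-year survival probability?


p_k = 1 - q_k for each year
Survival = product of (1 - q_k)
= 0.974 * 0.996 * 0.955
= 0.9264


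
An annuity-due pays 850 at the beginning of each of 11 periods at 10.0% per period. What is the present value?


PV_due = PMT * (1-(1+i)^(-n))/i * (1+i)
PV_immediate = 5520.8019
PV_due = 5520.8019 * 1.1
= 6072.882


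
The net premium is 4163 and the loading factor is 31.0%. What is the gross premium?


Gross = net * (1 + loading)
= 4163 * (1 + 0.31)
= 4163 * 1.31
= 5453.53


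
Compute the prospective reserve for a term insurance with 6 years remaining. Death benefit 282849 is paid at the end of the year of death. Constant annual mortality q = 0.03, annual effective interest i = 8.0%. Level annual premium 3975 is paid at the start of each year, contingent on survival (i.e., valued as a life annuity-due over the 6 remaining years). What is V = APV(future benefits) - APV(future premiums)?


v = 1/(1+i) = 0.925926
APV(future benefits) per unit = sum_{k=0}^{5} k_p_x * q * v^(k+1) = 0.129569
APV(future benefits) = 282849 * 0.129569 = 36648.4628
Life annuity-due factor ä_{x:6} = sum_{k=0}^{5} k_p_x * v^k = 4.664484
APV(future premiums) = 3975 * 4.664484 = 18541.3243
V = 36648.4628 - 18541.3243
= 18107.1385


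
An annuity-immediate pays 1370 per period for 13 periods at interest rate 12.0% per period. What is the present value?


PV = PMT * (1 - (1+i)^(-n)) / i
= 1370 * (1 - (1+0.12)^(-13)) / 0.12
= 1370 * (1 - 0.229174) / 0.12
= 1370 * 6.423548
= 8800.2613


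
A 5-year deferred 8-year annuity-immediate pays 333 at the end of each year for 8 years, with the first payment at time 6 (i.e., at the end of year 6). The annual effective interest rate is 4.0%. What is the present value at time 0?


PV at time 5 of the 8-year annuity-immediate:
a_n = 333 * (1-(1+0.04)^(-8))/0.04 = 2242.004
Discount back 5 years to time 0:
PV = 2242.004 * (1+0.04)^(-5)
= 2242.004 * 0.821927
= 1842.7639


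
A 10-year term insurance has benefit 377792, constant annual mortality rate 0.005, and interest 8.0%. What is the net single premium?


NSP = benefit * sum_{k=0}^{n-1} k_p_x * q * v^(k+1)
With constant q=0.005, v=0.925926
Sum = 0.032909
NSP = 377792 * 0.032909
= 12432.7343


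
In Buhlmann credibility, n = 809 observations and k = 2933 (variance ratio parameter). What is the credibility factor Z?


Z = n / (n + k)
= 809 / (809 + 2933)
= 809 / 3742
= 0.2162


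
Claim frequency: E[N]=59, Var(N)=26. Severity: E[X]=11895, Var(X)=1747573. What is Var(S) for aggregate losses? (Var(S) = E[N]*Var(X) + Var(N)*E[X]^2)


Var(S) = E[N]*Var(X) + Var(N)*E[X]^2
= 59*1747573 + 26*11895^2
= 103106807 + 3678766650
= 3.7819e+09


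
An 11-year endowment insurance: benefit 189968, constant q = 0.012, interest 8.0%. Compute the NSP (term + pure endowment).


Term component = 15472.9512
Pure endowment = 11_p_x * v^11 * benefit = 0.875642 * 0.428883 * 189968 = 71342.0411
NSP = 86814.9923


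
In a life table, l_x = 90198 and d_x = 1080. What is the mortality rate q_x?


q_x = d_x / l_x
= 1080 / 90198
= 0.012


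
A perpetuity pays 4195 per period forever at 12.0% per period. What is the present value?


PV = PMT / i
= 4195 / 0.12
= 34958.3333


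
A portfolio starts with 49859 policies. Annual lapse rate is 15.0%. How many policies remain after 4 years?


remaining = initial * (1 - lapse)^years
= 49859 * (1 - 0.15)^4
= 49859 * 0.522006
= 26026.7096


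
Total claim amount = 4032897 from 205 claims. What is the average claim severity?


severity = total / number
= 4032897 / 205
= 19672.6683


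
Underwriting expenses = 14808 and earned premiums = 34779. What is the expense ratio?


Expense ratio = expenses / premiums
= 14808 / 34779
= 0.4258


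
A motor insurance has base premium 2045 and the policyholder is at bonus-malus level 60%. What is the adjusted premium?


adjusted = base * BM_level / 100
= 2045 * 60 / 100
= 2045 * 0.6
= 1227.0


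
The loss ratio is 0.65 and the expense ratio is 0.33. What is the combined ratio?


Combined ratio = loss ratio + expense ratio
= 0.65 + 0.33
= 0.98


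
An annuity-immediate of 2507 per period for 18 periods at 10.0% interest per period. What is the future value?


FV = PMT * ((1+i)^n - 1) / i
= 2507 * ((1.1)^18 - 1) / 0.1
= 2507 * (5.559917 - 1) / 0.1
= 114317.127


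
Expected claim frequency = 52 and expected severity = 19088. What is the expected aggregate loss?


E[S] = E[N] * E[X]
= 52 * 19088
= 992576


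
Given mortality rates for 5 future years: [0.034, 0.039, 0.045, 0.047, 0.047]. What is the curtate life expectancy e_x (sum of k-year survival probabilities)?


e_x = sum_{k=1}^{n} k_p_x
k_p_x values:
  1_p_x = 0.966
  2_p_x = 0.928326
  3_p_x = 0.886551
  4_p_x = 0.844883
  5_p_x = 0.805174
e_x = 4.4309


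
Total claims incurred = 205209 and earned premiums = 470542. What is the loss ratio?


Loss ratio = claims / premiums
= 205209 / 470542
= 0.4361


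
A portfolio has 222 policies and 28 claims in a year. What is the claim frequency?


frequency = claims / policies
= 28 / 222
= 0.1261


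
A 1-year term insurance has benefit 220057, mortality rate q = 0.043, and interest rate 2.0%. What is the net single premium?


NSP = benefit * q * v
v = 1/(1+i) = 0.980392
NSP = 220057 * 0.043 * 0.980392
= 9276.9127


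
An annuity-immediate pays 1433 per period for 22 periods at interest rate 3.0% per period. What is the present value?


PV = PMT * (1 - (1+i)^(-n)) / i
= 1433 * (1 - (1+0.03)^(-22)) / 0.03
= 1433 * (1 - 0.521893) / 0.03
= 1433 * 15.936917
= 22837.6015


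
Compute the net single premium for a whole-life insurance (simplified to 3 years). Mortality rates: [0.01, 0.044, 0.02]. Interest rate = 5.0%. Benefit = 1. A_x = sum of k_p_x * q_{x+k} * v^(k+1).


v = 0.952381
Year 0: k_p_x=1.0, q=0.01, term=0.009524
Year 1: k_p_x=0.99, q=0.044, term=0.03951
Year 2: k_p_x=0.94644, q=0.02, term=0.016351
A_x = 0.0654


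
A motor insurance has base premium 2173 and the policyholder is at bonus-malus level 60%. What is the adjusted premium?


adjusted = base * BM_level / 100
= 2173 * 60 / 100
= 2173 * 0.6
= 1303.8


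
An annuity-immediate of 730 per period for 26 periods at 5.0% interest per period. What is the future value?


FV = PMT * ((1+i)^n - 1) / i
= 730 * ((1.05)^26 - 1) / 0.05
= 730 * (3.555673 - 1) / 0.05
= 37312.8212


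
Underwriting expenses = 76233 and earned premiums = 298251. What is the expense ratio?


Expense ratio = expenses / premiums
= 76233 / 298251
= 0.2556


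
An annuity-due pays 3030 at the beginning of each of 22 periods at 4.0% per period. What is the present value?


PV_due = PMT * (1-(1+i)^(-n))/i * (1+i)
PV_immediate = 43786.8795
PV_due = 43786.8795 * 1.04
= 45538.3546


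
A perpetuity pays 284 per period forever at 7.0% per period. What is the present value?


PV = PMT / i
= 284 / 0.07
= 4057.1429


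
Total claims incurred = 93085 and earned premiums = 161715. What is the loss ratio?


Loss ratio = claims / premiums
= 93085 / 161715
= 0.5756


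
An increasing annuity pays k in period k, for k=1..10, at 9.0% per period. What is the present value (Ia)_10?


(Ia)_n = sum_{k=1}^{n} k * v^k, v = 1/(1+i)
v = 0.917431
Sum computed term by term:
(Ia)_10 = 30.7904


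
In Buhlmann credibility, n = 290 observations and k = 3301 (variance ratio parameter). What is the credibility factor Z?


Z = n / (n + k)
= 290 / (290 + 3301)
= 290 / 3591
= 0.0808


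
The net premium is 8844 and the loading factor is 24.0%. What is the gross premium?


Gross = net * (1 + loading)
= 8844 * (1 + 0.24)
= 8844 * 1.24
= 10966.56


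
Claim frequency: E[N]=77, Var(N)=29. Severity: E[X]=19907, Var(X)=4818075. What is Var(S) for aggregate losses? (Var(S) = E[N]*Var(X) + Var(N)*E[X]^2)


Var(S) = E[N]*Var(X) + Var(N)*E[X]^2
= 77*4818075 + 29*19907^2
= 370991775 + 11492370821
= 1.1863e+10


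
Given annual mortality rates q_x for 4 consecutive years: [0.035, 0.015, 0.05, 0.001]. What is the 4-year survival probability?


p_k = 1 - q_k for each year
Survival = product of (1 - q_k)
= 0.965 * 0.985 * 0.95 * 0.999
= 0.9021


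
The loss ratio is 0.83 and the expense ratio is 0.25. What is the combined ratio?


Combined ratio = loss ratio + expense ratio
= 0.83 + 0.25
= 1.08


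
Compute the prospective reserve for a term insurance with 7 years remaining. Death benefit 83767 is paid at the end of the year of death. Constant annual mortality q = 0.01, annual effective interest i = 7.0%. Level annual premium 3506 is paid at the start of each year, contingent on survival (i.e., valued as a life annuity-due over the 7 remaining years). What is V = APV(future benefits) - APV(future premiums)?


v = 1/(1+i) = 0.934579
APV(future benefits) per unit = sum_{k=0}^{6} k_p_x * q * v^(k+1) = 0.052445
APV(future benefits) = 83767 * 0.052445 = 4393.1241
Life annuity-due factor ä_{x:7} = sum_{k=0}^{6} k_p_x * v^k = 5.611569
APV(future premiums) = 3506 * 5.611569 = 19674.1602
V = 4393.1241 - 19674.1602
= -15281.036


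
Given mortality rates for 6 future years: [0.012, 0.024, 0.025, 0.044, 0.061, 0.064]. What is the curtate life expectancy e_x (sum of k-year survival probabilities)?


e_x = sum_{k=1}^{n} k_p_x
k_p_x values:
  1_p_x = 0.988
  2_p_x = 0.964288
  3_p_x = 0.940181
  4_p_x = 0.898813
  5_p_x = 0.843985
  6_p_x = 0.78997
e_x = 5.4252


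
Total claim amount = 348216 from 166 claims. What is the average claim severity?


severity = total / number
= 348216 / 166
= 2097.6867


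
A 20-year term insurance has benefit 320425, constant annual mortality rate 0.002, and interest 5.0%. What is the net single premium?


NSP = benefit * sum_{k=0}^{n-1} k_p_x * q * v^(k+1)
With constant q=0.002, v=0.952381
Sum = 0.024535
NSP = 320425 * 0.024535
= 7861.542


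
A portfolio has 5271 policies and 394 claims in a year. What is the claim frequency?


frequency = claims / policies
= 394 / 5271
= 0.0747


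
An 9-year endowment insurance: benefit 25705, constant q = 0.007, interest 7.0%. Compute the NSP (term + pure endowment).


Term component = 1143.6157
Pure endowment = 9_p_x * v^9 * benefit = 0.938735 * 0.543934 * 25705 = 13125.2277
NSP = 14268.8433


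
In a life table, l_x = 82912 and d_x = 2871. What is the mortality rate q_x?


q_x = d_x / l_x
= 2871 / 82912
= 0.0346


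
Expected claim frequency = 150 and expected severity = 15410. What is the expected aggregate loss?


E[S] = E[N] * E[X]
= 150 * 15410
= 2.3115e+06


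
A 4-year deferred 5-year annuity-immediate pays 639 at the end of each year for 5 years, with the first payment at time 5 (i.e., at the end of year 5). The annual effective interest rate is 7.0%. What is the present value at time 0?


PV at time 4 of the 5-year annuity-immediate:
a_n = 639 * (1-(1+0.07)^(-5))/0.07 = 2620.0262
Discount back 4 years to time 0:
PV = 2620.0262 * (1+0.07)^(-4)
= 2620.0262 * 0.762895
= 1998.8054


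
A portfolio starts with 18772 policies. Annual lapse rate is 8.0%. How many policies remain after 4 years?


remaining = initial * (1 - lapse)^years
= 18772 * (1 - 0.08)^4
= 18772 * 0.716393
= 13448.1286


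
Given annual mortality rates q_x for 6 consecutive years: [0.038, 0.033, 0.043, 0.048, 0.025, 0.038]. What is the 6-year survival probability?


p_k = 1 - q_k for each year
Survival = product of (1 - q_k)
= 0.962 * 0.967 * 0.957 * 0.952 * 0.975 * 0.962
= 0.7949


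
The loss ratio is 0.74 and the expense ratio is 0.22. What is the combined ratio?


Combined ratio = loss ratio + expense ratio
= 0.74 + 0.22
= 0.96


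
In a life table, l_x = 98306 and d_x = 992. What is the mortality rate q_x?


q_x = d_x / l_x
= 992 / 98306
= 0.0101


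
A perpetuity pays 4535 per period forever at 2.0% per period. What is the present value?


PV = PMT / i
= 4535 / 0.02
= 226750.0


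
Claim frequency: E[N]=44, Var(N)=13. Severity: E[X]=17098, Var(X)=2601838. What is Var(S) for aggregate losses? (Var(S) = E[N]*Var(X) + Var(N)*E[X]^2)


Var(S) = E[N]*Var(X) + Var(N)*E[X]^2
= 44*2601838 + 13*17098^2
= 114480872 + 3800440852
= 3.9149e+09


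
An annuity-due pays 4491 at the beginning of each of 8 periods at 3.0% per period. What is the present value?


PV_due = PMT * (1-(1+i)^(-n))/i * (1+i)
PV_immediate = 31525.4376
PV_due = 31525.4376 * 1.03
= 32471.2008


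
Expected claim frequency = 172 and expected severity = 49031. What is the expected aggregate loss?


E[S] = E[N] * E[X]
= 172 * 49031
= 8.4333e+06


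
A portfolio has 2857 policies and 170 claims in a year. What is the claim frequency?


frequency = claims / policies
= 170 / 2857
= 0.0595


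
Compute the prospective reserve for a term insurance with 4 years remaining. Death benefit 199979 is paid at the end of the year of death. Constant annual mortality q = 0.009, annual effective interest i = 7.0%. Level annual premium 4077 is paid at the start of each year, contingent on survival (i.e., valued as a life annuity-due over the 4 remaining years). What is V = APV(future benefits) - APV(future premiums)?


v = 1/(1+i) = 0.934579
APV(future benefits) per unit = sum_{k=0}^{3} k_p_x * q * v^(k+1) = 0.030099
APV(future benefits) = 199979 * 0.030099 = 6019.1254
Life annuity-due factor ä_{x:4} = sum_{k=0}^{3} k_p_x * v^k = 3.578411
APV(future premiums) = 4077 * 3.578411 = 14589.1833
V = 6019.1254 - 14589.1833
= -8570.0579


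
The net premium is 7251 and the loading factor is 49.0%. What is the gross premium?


Gross = net * (1 + loading)
= 7251 * (1 + 0.49)
= 7251 * 1.49
= 10803.99


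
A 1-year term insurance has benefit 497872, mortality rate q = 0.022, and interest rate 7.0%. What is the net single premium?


NSP = benefit * q * v
v = 1/(1+i) = 0.934579
NSP = 497872 * 0.022 * 0.934579
= 10236.6206


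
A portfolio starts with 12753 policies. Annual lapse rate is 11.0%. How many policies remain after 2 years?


remaining = initial * (1 - lapse)^years
= 12753 * (1 - 0.11)^2
= 12753 * 0.7921
= 10101.6513


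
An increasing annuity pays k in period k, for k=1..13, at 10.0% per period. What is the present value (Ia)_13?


(Ia)_n = sum_{k=1}^{n} k * v^k, v = 1/(1+i)
v = 0.909091
Sum computed term by term:
(Ia)_13 = 40.4805


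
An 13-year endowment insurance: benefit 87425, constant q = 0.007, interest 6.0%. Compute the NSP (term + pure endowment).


Term component = 5225.3405
Pure endowment = 13_p_x * v^13 * benefit = 0.912726 * 0.468839 * 87425 = 37411.0263
NSP = 42636.3669


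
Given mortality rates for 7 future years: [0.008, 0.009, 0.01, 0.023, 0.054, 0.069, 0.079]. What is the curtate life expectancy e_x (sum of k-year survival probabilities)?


e_x = sum_{k=1}^{n} k_p_x
k_p_x values:
  1_p_x = 0.992
  2_p_x = 0.983072
  3_p_x = 0.973241
  4_p_x = 0.950857
  5_p_x = 0.89951
  6_p_x = 0.837444
  7_p_x = 0.771286
e_x = 6.4074


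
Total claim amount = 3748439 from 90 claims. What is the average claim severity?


severity = total / number
= 3748439 / 90
= 41649.3222


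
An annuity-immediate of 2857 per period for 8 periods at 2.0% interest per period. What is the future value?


FV = PMT * ((1+i)^n - 1) / i
= 2857 * ((1.02)^8 - 1) / 0.02
= 2857 * (1.171659 - 1) / 0.02
= 24521.5426


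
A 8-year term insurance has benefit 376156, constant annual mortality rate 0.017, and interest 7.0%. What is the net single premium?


NSP = benefit * sum_{k=0}^{n-1} k_p_x * q * v^(k+1)
With constant q=0.017, v=0.934579
Sum = 0.096253
NSP = 376156 * 0.096253
= 36206.3202


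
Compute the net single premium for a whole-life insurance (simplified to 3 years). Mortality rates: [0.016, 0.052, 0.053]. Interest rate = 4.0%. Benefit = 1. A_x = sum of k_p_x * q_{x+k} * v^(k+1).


v = 0.961538
Year 0: k_p_x=1.0, q=0.016, term=0.015385
Year 1: k_p_x=0.984, q=0.052, term=0.047308
Year 2: k_p_x=0.932832, q=0.053, term=0.043952
A_x = 0.1066


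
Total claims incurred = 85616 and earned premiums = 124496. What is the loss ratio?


Loss ratio = claims / premiums
= 85616 / 124496
= 0.6877


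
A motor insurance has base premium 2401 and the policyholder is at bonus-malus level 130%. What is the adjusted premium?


adjusted = base * BM_level / 100
= 2401 * 130 / 100
= 2401 * 1.3
= 3121.3


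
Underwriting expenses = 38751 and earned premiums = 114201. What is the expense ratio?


Expense ratio = expenses / premiums
= 38751 / 114201
= 0.3393


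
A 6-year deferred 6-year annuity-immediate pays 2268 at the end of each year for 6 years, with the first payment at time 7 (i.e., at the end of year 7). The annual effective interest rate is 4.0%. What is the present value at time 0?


PV at time 6 of the 6-year annuity-immediate:
a_n = 2268 * (1-(1+0.04)^(-6))/0.04 = 11889.1664
Discount back 6 years to time 0:
PV = 11889.1664 * (1+0.04)^(-6)
= 11889.1664 * 0.790315
= 9396.1809


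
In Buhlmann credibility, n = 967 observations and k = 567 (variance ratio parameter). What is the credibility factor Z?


Z = n / (n + k)
= 967 / (967 + 567)
= 967 / 1534
= 0.6304


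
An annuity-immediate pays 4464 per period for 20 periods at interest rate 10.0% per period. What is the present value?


PV = PMT * (1 - (1+i)^(-n)) / i
= 4464 * (1 - (1+0.1)^(-20)) / 0.1
= 4464 * (1 - 0.148644) / 0.1
= 4464 * 8.513564
= 38004.5484


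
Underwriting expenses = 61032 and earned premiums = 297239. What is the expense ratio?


Expense ratio = expenses / premiums
= 61032 / 297239
= 0.2053


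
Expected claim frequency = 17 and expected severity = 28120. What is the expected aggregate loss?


E[S] = E[N] * E[X]
= 17 * 28120
= 478040


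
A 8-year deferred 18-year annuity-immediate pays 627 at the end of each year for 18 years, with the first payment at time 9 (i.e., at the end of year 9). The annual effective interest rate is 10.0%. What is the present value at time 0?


PV at time 8 of the 18-year annuity-immediate:
a_n = 627 * (1-(1+0.1)^(-18))/0.1 = 5142.2854
Discount back 8 years to time 0:
PV = 5142.2854 * (1+0.1)^(-8)
= 5142.2854 * 0.466507
= 2398.9141


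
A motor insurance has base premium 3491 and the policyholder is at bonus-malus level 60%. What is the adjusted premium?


adjusted = base * BM_level / 100
= 3491 * 60 / 100
= 3491 * 0.6
= 2094.6


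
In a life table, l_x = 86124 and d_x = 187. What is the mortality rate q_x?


q_x = d_x / l_x
= 187 / 86124
= 0.0022


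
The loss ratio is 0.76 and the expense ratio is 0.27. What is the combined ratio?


Combined ratio = loss ratio + expense ratio
= 0.76 + 0.27
= 1.03


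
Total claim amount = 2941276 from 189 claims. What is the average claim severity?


severity = total / number
= 2941276 / 189
= 15562.3069


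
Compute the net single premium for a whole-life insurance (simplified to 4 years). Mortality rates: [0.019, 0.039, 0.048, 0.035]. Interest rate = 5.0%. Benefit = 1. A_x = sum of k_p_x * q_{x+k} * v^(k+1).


v = 0.952381
Year 0: k_p_x=1.0, q=0.019, term=0.018095
Year 1: k_p_x=0.981, q=0.039, term=0.034702
Year 2: k_p_x=0.942741, q=0.048, term=0.03909
Year 3: k_p_x=0.897489, q=0.035, term=0.025843
A_x = 0.1177


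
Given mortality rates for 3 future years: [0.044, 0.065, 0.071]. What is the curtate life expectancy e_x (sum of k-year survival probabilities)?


e_x = sum_{k=1}^{n} k_p_x
k_p_x values:
  1_p_x = 0.956
  2_p_x = 0.89386
  3_p_x = 0.830396
e_x = 2.6803


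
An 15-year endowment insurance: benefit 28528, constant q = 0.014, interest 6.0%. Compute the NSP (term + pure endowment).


Term component = 3574.4128
Pure endowment = 15_p_x * v^15 * benefit = 0.809382 * 0.417265 * 28528 = 9634.675
NSP = 13209.0879


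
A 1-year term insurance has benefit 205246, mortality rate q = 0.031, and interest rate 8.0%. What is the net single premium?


NSP = benefit * q * v
v = 1/(1+i) = 0.925926
NSP = 205246 * 0.031 * 0.925926
= 5891.3204


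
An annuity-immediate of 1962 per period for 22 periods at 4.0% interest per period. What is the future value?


FV = PMT * ((1+i)^n - 1) / i
= 1962 * ((1.04)^22 - 1) / 0.04
= 1962 * (2.369919 - 1) / 0.04
= 67194.5167


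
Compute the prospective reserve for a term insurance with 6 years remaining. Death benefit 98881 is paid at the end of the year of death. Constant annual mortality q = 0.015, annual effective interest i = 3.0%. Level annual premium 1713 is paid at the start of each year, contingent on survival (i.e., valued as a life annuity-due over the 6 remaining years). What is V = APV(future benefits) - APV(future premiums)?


v = 1/(1+i) = 0.970874
APV(future benefits) per unit = sum_{k=0}^{5} k_p_x * q * v^(k+1) = 0.078373
APV(future benefits) = 98881 * 0.078373 = 7749.5912
Life annuity-due factor ä_{x:6} = sum_{k=0}^{5} k_p_x * v^k = 5.381606
APV(future premiums) = 1713 * 5.381606 = 9218.6913
V = 7749.5912 - 9218.6913
= -1469.1001
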